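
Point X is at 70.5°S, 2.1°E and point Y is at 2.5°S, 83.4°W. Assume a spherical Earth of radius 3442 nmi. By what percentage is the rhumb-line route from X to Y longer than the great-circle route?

4.6%

Great circle: σ = 1.5035 rad → d_gc = Rσ = 5174.9 nmi
Rhumb: Δφ = +1.1868, Δλ = -1.4923, Δψ = +1.7176, q = Δφ/Δψ = 0.6910 → d_rh = R√(Δφ²+q²Δλ²) = 5411.5 nmi
Excess = (5411.5 − 5174.9) / 5174.9 = 236.6 / 5174.9 = 4.57% ≈ 4.6%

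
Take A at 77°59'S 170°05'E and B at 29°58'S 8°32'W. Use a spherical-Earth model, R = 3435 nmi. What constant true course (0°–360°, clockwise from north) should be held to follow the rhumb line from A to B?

Δψ = ln[tan(π/4+φ₂/2)/tan(π/4+φ₁/2)] = +1.7028
Δλ = -3.1174 rad (taken the short way round)
course = atan2(Δλ, Δψ) = 298.64°

298.6°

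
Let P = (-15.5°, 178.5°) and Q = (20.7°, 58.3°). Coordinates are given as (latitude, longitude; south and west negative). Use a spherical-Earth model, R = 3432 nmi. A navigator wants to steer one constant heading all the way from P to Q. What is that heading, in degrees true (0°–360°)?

Meridional parts: M(φ₁)=-0.2739, M(φ₂)=+0.3694 → ΔM = +0.6433;  Δλ = -2.0979 rad
tan C = Δλ / ΔM = -3.2611 → C = 287.05°

287.0°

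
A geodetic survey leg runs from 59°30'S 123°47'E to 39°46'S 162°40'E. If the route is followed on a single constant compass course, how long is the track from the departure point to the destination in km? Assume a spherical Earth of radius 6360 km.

Rhumb course C = atan2(Δλ, Δψ) with Δψ = ln[tan(π/4+φ₂/2)/tan(π/4+φ₁/2)] = +0.5420, Δλ = +0.6786 → C = 51.39°
d = R·|Δφ| / |cos C| = 6360·0.34441 / 0.62408 = 3510 km

3510 km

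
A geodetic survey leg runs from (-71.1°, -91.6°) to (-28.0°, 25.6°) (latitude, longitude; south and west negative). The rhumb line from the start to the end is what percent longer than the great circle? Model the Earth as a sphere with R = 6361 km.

Great circle: σ = 1.2520 rad → d_gc = Rσ = 7963.9 km
Rhumb: Δφ = +0.7522, Δλ = +2.0455, Δψ = +1.2837, q = Δφ/Δψ = 0.5860 → d_rh = R√(Δφ²+q²Δλ²) = 9001.8 km
Excess = (9001.8 − 7963.9) / 7963.9 = 1037.9 / 7963.9 = 13.03% ≈ 13.0%

13.0%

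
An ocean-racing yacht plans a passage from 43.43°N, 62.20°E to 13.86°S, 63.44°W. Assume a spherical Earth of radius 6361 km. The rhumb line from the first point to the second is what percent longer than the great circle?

3.0%

Great circle: σ = 2.1840 rad → d_gc = Rσ = 13892.7 km
Rhumb: Δφ = -0.9999, Δλ = -2.1928, Δψ = -1.0874, q = Δφ/Δψ = 0.9195 → d_rh = R√(Δφ²+q²Δλ²) = 14316.2 km
Excess = (14316.2 − 13892.7) / 13892.7 = 423.5 / 13892.7 = 3.048% ≈ 3.0%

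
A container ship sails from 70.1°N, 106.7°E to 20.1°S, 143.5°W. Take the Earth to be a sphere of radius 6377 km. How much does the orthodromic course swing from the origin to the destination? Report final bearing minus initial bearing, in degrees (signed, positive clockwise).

Initial bearing θ₁ = atan2(sin Δλ cos φ₂, cos φ₁ sin φ₂ − sin φ₁ cos φ₂ cos Δλ) = 78.35°
Final bearing θ₂ = (initial bearing from the destination back to the start) + 180° = 159.21°
Δθ = θ₂ − θ₁ = +80.9°

+80.9°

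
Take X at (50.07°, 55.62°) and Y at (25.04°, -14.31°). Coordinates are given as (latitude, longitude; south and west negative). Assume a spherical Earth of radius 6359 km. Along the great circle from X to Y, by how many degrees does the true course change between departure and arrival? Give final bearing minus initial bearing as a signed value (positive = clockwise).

-47.2°

Initial bearing θ₁ = atan2(sin Δλ cos φ₂, cos φ₁ sin φ₂ − sin φ₁ cos φ₂ cos Δλ) = 272.24°
Final bearing θ₂ = (initial bearing from the destination back to the start) + 180° = 225.06°
Δθ = θ₂ − θ₁ = -47.2°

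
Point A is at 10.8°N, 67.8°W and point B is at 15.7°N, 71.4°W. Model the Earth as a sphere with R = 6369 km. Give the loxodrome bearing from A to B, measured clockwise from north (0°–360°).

324.4°

Δψ = ln[tan(π/4+φ₂/2)/tan(π/4+φ₁/2)] = +0.0879
Δλ = -0.0628 rad (taken the short way round)
course = atan2(Δλ, Δψ) = 324.44°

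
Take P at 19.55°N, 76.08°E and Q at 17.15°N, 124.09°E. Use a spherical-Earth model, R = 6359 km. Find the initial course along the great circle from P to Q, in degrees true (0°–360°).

N = sin Δλ·cos φ₂ = +0.7102;  D = cos φ₁ sin φ₂ − sin φ₁ cos φ₂ cos Δλ = +0.0640
initial course = atan2(N, D) = 84.85°

84.9°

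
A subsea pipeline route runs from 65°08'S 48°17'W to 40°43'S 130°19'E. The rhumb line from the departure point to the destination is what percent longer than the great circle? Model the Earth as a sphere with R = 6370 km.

43.9%

Great circle: σ = 1.2941 rad → d_gc = Rσ = 8243.2 km
Rhumb: Δφ = +0.4262, Δλ = +3.1172, Δψ = +0.7326, q = Δφ/Δψ = 0.5817 → d_rh = R√(Δφ²+q²Δλ²) = 11864.3 km
Excess = (11864.3 − 8243.2) / 8243.2 = 3621.1 / 8243.2 = 43.93% ≈ 43.9%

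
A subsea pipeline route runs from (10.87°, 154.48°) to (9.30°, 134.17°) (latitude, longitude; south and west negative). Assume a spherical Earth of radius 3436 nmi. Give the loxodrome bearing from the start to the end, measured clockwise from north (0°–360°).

265.5°

Δψ = ln[tan(π/4+φ₂/2)/tan(π/4+φ₁/2)] = -0.0278
Δλ = -0.3545 rad (taken the short way round)
course = atan2(Δλ, Δψ) = 265.51°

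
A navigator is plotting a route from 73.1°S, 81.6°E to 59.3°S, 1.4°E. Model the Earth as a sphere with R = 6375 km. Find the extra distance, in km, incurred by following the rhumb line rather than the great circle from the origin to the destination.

261 km

Great circle: cos σ = sin φ₁ sin φ₂ + cos φ₁ cos φ₂ cos Δλ,  σ = 0.5586 rad → d_gc = 3561.3 km
Rhumb line: Δψ = +0.6140, q = Δφ/Δψ = 0.3923, d_rh = R√(Δφ²+q²Δλ²) = 3822.4 km
Excess = 3822.4 − 3561.3 = 261.1 ≈ 261 km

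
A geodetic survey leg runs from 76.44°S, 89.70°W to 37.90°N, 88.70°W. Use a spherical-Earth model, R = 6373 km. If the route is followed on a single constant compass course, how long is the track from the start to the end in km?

Rhumb course C = atan2(Δλ, Δψ) with Δψ = ln[tan(π/4+φ₂/2)/tan(π/4+φ₁/2)] = +2.8453, Δλ = +0.0175 → C = 0.35°
d = R·|Δφ| / |cos C| = 6373·1.99561 / 0.99998 = 12718 km

12718 km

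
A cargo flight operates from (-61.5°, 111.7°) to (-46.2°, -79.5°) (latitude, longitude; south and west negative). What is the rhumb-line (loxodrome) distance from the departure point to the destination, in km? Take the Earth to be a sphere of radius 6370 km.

Rhumb course C = atan2(Δλ, Δψ) with Δψ = ln[tan(π/4+φ₂/2)/tan(π/4+φ₁/2)] = +0.4592, Δλ = +2.9461 → C = 81.14°
d = R·|Δφ| / |cos C| = 6370·0.26704 / 0.15402 = 11044 km

11044 km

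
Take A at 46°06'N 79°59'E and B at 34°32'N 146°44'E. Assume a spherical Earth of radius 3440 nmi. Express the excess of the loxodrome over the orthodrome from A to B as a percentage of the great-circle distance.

2.6%

Great circle: σ = 0.8841 rad → d_gc = Rσ = 3041.4 nmi
Rhumb: Δφ = -0.2019, Δλ = +1.1650, Δψ = -0.2659, q = Δφ/Δψ = 0.7593 → d_rh = R√(Δφ²+q²Δλ²) = 3121.3 nmi
Excess = (3121.3 − 3041.4) / 3041.4 = 79.9 / 3041.4 = 2.63% ≈ 2.6%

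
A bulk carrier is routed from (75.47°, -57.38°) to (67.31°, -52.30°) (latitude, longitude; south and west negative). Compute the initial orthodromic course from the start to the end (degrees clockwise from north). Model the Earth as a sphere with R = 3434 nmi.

166.3°

θ = atan2( sin Δλ·cos φ₂ ,  cos φ₁ sin φ₂ − sin φ₁ cos φ₂ cos Δλ )
  = atan2(+0.0342, -0.1405) = 166.33°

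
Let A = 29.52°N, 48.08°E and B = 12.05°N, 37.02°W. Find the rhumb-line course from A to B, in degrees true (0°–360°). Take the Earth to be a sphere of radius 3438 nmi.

Δψ = ln[tan(π/4+φ₂/2)/tan(π/4+φ₁/2)] = -0.3278
Δλ = -1.4853 rad (taken the short way round)
course = atan2(Δλ, Δψ) = 257.56°

257.6°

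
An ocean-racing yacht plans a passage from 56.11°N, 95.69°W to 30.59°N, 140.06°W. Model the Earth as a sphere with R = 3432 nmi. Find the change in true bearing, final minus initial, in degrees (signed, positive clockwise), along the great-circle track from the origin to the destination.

-32.0°

Initial bearing θ₁ = atan2(sin Δλ cos φ₂, cos φ₁ sin φ₂ − sin φ₁ cos φ₂ cos Δλ) = 249.33°
Final bearing θ₂ = (initial bearing from the destination back to the start) + 180° = 217.31°
Δθ = θ₂ − θ₁ = -32.0°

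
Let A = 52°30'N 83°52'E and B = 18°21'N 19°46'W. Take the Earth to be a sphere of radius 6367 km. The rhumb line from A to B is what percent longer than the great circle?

Great circle: σ = 1.4570 rad → d_gc = Rσ = 9276.6 km
Rhumb: Δφ = -0.5960, Δλ = -1.8087, Δψ = -0.7545, q = Δφ/Δψ = 0.7899 → d_rh = R√(Δφ²+q²Δλ²) = 9856.9 km
Excess = (9856.9 − 9276.6) / 9276.6 = 580.3 / 9276.6 = 6.26% ≈ 6.3%

6.3%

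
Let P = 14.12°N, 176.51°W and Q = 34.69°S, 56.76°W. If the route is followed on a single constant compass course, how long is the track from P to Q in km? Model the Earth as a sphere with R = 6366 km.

Rhumb course C = atan2(Δλ, Δψ) with Δψ = ln[tan(π/4+φ₂/2)/tan(π/4+φ₁/2)] = -0.8952, Δλ = +2.0900 → C = 113.19°
d = R·|Δφ| / |cos C| = 6366·0.85190 / 0.39373 = 13774 km

13774 km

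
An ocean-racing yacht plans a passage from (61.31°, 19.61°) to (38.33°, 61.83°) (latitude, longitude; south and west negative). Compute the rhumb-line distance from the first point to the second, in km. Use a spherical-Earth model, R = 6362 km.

3897 km

Rhumb course C = atan2(Δλ, Δψ) with Δψ = ln[tan(π/4+φ₂/2)/tan(π/4+φ₁/2)] = -0.6383, Δλ = +0.7369 → C = 130.90°
d = R·|Δφ| / |cos C| = 6362·0.40108 / 0.65474 = 3897 km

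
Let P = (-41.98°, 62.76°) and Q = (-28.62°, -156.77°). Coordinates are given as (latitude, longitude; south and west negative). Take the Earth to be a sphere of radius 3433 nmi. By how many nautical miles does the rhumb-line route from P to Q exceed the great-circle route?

Great circle: cos σ = sin φ₁ sin φ₂ + cos φ₁ cos φ₂ cos Δλ,  σ = 1.7547 rad → d_gc = 6024.1 nmi
Rhumb line: Δψ = +0.2870, q = Δφ/Δψ = 0.8124, d_rh = R√(Δφ²+q²Δλ²) = 6884.5 nmi
Excess = 6884.5 − 6024.1 = 860.4 ≈ 860 nmi

860 nmi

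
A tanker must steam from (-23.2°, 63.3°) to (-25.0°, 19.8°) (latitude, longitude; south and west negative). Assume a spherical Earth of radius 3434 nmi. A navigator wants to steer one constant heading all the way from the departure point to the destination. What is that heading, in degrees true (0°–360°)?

Δψ = ln[tan(π/4+φ₂/2)/tan(π/4+φ₁/2)] = -0.0344
Δλ = -0.7592 rad (taken the short way round)
course = atan2(Δλ, Δψ) = 267.40°

267.4°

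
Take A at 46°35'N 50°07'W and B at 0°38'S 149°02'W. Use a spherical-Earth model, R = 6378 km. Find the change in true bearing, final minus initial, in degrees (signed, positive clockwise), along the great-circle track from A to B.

-52.9°

Initial bearing θ₁ = atan2(sin Δλ cos φ₂, cos φ₁ sin φ₂ − sin φ₁ cos φ₂ cos Δλ) = 276.07°
Final bearing θ₂ = (initial bearing from the destination back to the start) + 180° = 223.12°
Δθ = θ₂ − θ₁ = -52.9°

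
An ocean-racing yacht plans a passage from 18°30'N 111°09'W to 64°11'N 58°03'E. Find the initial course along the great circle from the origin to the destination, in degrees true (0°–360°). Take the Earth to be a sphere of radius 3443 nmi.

4.7°

N = sin Δλ·cos φ₂ = +0.0816;  D = cos φ₁ sin φ₂ − sin φ₁ cos φ₂ cos Δλ = +0.9894
initial course = atan2(N, D) = 4.71°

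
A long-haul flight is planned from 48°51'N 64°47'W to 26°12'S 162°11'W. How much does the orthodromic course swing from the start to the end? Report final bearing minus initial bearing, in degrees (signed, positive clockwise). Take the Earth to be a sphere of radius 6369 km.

-31.5°

Initial bearing θ₁ = atan2(sin Δλ cos φ₂, cos φ₁ sin φ₂ − sin φ₁ cos φ₂ cos Δλ) = 257.12°
Final bearing θ₂ = (initial bearing from the destination back to the start) + 180° = 225.64°
Δθ = θ₂ − θ₁ = -31.5°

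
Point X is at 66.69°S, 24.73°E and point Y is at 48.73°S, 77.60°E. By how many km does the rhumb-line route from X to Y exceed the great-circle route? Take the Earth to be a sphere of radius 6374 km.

Great circle: cos σ = sin φ₁ sin φ₂ + cos φ₁ cos φ₂ cos Δλ,  σ = 0.5589 rad → d_gc = 3562.7 km
Rhumb line: Δψ = +0.6019, q = Δφ/Δψ = 0.5208, d_rh = R√(Δφ²+q²Δλ²) = 3657.0 km
Excess = 3657.0 − 3562.7 = 94.3 ≈ 94 km

94 km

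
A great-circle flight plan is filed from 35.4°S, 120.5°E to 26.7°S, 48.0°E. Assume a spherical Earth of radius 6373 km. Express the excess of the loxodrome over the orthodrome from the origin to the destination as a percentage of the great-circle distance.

2.0%

Great circle: σ = 1.0710 rad → d_gc = Rσ = 6825.4 km
Rhumb: Δφ = +0.1518, Δλ = -1.2654, Δψ = +0.1775, q = Δφ/Δψ = 0.8553 → d_rh = R√(Δφ²+q²Δλ²) = 6964.8 km
Excess = (6964.8 − 6825.4) / 6825.4 = 139.4 / 6825.4 = 2.04% ≈ 2.0%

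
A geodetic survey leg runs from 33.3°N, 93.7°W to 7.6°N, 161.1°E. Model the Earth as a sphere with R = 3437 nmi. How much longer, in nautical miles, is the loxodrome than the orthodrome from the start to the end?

151 nmi

Great circle: cos σ = sin φ₁ sin φ₂ + cos φ₁ cos φ₂ cos Δλ,  σ = 1.7159 rad → d_gc = 5897.6 nmi
Rhumb line: Δψ = -0.4839, q = Δφ/Δψ = 0.9269, d_rh = R√(Δφ²+q²Δλ²) = 6048.8 nmi
Excess = 6048.8 − 5897.6 = 151.2 ≈ 151 nmi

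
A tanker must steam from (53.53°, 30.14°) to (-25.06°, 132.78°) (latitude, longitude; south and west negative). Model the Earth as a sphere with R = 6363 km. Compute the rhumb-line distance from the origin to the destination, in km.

Rhumb course C = atan2(Δλ, Δψ) with Δψ = ln[tan(π/4+φ₂/2)/tan(π/4+φ₁/2)] = -1.5623, Δλ = +1.7914 → C = 131.09°
d = R·|Δφ| / |cos C| = 6363·1.37165 / 0.65728 = 13279 km

13279 km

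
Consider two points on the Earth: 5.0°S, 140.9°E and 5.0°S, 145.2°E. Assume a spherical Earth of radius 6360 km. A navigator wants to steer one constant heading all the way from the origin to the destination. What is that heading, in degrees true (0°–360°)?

Δψ = ln[tan(π/4+φ₂/2)/tan(π/4+φ₁/2)] = +0.0000
Δλ = +0.0750 rad (taken the short way round)
course = atan2(Δλ, Δψ) = 90.00°

90.0°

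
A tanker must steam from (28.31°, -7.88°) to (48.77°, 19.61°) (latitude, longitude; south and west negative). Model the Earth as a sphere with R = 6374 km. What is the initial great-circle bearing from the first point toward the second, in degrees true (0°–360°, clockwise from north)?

θ = atan2( sin Δλ·cos φ₂ ,  cos φ₁ sin φ₂ − sin φ₁ cos φ₂ cos Δλ )
  = atan2(+0.3042, +0.3848) = 38.33°

38.3°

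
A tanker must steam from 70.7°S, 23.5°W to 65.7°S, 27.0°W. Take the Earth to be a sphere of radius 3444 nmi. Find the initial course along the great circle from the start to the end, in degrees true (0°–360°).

θ = atan2( sin Δλ·cos φ₂ ,  cos φ₁ sin φ₂ − sin φ₁ cos φ₂ cos Δλ )
  = atan2(-0.0251, +0.0864) = 343.79°

343.8°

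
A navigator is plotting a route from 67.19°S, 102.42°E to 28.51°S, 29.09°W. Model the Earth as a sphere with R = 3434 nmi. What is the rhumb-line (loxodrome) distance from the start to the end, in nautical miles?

5440 nmi

Δψ = ln[tan(π/4+φ₂/2)/tan(π/4+φ₁/2)] = +1.0813;  Δφ = +0.6751 rad,  Δλ = -2.2953 rad
q = Δφ/Δψ = 0.6243
d = R·√(Δφ² + q²Δλ²) = 3434·1.58403 = 5440 nmi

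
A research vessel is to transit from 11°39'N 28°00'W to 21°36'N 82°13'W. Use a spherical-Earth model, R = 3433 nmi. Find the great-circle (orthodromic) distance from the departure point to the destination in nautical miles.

3154 nmi

cos σ = sin φ₁ sin φ₂ + cos φ₁ cos φ₂ cos Δλ
      = sin(11.65°)sin(21.60°) + cos(11.65°)cos(21.60°)cos(-54.22°) = 0.6068
σ = 52.642° → d = Rσ = 3433·0.91877 = 3154 nmi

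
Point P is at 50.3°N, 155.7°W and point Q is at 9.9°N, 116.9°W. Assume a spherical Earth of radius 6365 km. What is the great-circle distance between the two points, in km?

Haversine: a = sin²(Δφ/2)+cos φ₁ cos φ₂ sin²(Δλ/2) = 0.18866;  σ = 2·atan2(√a,√(1−a))
σ = 51.487° → d = Rσ = 6365·0.89863 = 5720 km

5720 km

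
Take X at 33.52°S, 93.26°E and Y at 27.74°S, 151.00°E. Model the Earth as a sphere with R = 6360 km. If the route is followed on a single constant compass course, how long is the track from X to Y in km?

5548 km

Rhumb course C = atan2(Δλ, Δψ) with Δψ = ln[tan(π/4+φ₂/2)/tan(π/4+φ₁/2)] = +0.1173, Δλ = +1.0078 → C = 83.36°
d = R·|Δφ| / |cos C| = 6360·0.10088 / 0.11564 = 5548 km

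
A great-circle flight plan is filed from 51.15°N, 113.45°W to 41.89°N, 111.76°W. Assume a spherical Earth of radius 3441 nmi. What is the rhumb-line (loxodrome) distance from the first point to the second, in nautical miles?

560 nmi

Δψ = ln[tan(π/4+φ₂/2)/tan(π/4+φ₁/2)] = -0.2357;  Δφ = -0.1616 rad,  Δλ = +0.0295 rad
q = Δφ/Δψ = 0.6857
d = R·√(Δφ² + q²Δλ²) = 3441·0.16288 = 560 nmi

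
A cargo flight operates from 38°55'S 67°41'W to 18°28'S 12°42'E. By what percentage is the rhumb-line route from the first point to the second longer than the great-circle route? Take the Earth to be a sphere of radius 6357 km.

2.3%

Great circle: σ = 1.2427 rad → d_gc = Rσ = 7899.7 km
Rhumb: Δφ = +0.3569, Δλ = +1.4030, Δψ = +0.4104, q = Δφ/Δψ = 0.8697 → d_rh = R√(Δφ²+q²Δλ²) = 8081.7 km
Excess = (8081.7 − 7899.7) / 7899.7 = 182.0 / 7899.7 = 2.30% ≈ 2.3%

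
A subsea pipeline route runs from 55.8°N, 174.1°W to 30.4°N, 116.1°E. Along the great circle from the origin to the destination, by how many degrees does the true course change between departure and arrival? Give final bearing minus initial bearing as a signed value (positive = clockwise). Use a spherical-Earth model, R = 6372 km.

-52.1°

Initial bearing θ₁ = atan2(sin Δλ cos φ₂, cos φ₁ sin φ₂ − sin φ₁ cos φ₂ cos Δλ) = 272.70°
Final bearing θ₂ = (initial bearing from the destination back to the start) + 180° = 220.61°
Δθ = θ₂ − θ₁ = -52.1°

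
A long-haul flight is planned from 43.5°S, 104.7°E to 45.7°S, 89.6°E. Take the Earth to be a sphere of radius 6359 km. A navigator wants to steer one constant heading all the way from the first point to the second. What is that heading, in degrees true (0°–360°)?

258.4°

Δψ = ln[tan(π/4+φ₂/2)/tan(π/4+φ₁/2)] = -0.0539
Δλ = -0.2635 rad (taken the short way round)
course = atan2(Δλ, Δψ) = 258.43°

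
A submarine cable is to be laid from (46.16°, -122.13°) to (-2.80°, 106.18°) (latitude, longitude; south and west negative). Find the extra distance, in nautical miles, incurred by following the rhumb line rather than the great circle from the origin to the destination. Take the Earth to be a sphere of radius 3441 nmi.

Great circle: cos σ = sin φ₁ sin φ₂ + cos φ₁ cos φ₂ cos Δλ,  σ = 2.0890 rad → d_gc = 7188.4 nmi
Rhumb line: Δψ = -0.9592, q = Δφ/Δψ = 0.8909, d_rh = R√(Δφ²+q²Δλ²) = 7634.7 nmi
Excess = 7634.7 − 7188.4 = 446.3 ≈ 446 nmi

446 nmi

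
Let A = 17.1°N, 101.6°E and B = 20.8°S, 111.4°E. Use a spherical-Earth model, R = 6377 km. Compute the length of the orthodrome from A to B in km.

cos σ = sin φ₁ sin φ₂ + cos φ₁ cos φ₂ cos Δλ
      = sin(17.10°)sin(-20.80°) + cos(17.10°)cos(-20.80°)cos(9.80°) = 0.7760
σ = 39.100° → d = Rσ = 6377·0.68242 = 4352 km

4352 km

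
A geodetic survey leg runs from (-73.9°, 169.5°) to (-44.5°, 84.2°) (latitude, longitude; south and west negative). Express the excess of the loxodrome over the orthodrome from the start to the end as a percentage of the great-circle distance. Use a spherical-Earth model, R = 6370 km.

7.5%

Great circle: σ = 0.8098 rad → d_gc = Rσ = 5158.6 km
Rhumb: Δφ = +0.5131, Δλ = -1.4888, Δψ = +1.0869, q = Δφ/Δψ = 0.4721 → d_rh = R√(Δφ²+q²Δλ²) = 5543.5 km
Excess = (5543.5 − 5158.6) / 5158.6 = 384.9 / 5158.6 = 7.46% ≈ 7.5%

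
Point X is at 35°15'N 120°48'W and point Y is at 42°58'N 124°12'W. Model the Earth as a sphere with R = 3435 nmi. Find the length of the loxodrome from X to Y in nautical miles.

489 nmi

Rhumb course C = atan2(Δλ, Δψ) with Δψ = ln[tan(π/4+φ₂/2)/tan(π/4+φ₁/2)] = +0.1739, Δλ = -0.0593 → C = 341.16°
d = R·|Δφ| / |cos C| = 3435·0.13468 / 0.94640 = 489 nmi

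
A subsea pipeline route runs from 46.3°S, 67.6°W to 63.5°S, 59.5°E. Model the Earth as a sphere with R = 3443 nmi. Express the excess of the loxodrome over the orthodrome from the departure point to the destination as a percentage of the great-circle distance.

17.8%

Great circle: σ = 1.0916 rad → d_gc = Rσ = 3758.41 nmi
Rhumb: Δφ = -0.3002, Δλ = +2.2183, Δψ = -0.5323, q = Δφ/Δψ = 0.5639 → d_rh = R√(Δφ²+q²Δλ²) = 4429.27 nmi
Excess = (4429.27 − 3758.41) / 3758.41 = 670.86 / 3758.41 = 17.8496% ≈ 17.8%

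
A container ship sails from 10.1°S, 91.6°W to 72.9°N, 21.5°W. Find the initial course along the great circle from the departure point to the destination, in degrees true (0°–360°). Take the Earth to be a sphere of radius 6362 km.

16.1°

θ = atan2( sin Δλ·cos φ₂ ,  cos φ₁ sin φ₂ − sin φ₁ cos φ₂ cos Δλ )
  = atan2(+0.2765, +0.9585) = 16.09°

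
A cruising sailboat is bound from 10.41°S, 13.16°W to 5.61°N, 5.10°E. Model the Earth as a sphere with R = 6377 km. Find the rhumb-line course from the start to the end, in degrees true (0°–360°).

48.6°

Meridional parts: M(φ₁)=-0.1827, M(φ₂)=+0.0981 → ΔM = +0.2808;  Δλ = +0.3187 rad
tan C = Δλ / ΔM = +1.1351 → C = 48.62°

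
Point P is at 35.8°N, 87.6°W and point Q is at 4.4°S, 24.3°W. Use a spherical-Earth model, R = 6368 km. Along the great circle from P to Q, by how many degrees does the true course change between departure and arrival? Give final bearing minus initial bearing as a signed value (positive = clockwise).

Initial bearing θ₁ = atan2(sin Δλ cos φ₂, cos φ₁ sin φ₂ − sin φ₁ cos φ₂ cos Δλ) = 110.00°
Final bearing θ₂ = (initial bearing from the destination back to the start) + 180° = 130.15°
Δθ = θ₂ − θ₁ = +20.1°

+20.1°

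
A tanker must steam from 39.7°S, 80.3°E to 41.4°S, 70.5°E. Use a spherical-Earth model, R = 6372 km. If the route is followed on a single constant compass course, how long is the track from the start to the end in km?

Rhumb course C = atan2(Δλ, Δψ) with Δψ = ln[tan(π/4+φ₂/2)/tan(π/4+φ₁/2)] = -0.0391, Δλ = -0.1710 → C = 257.14°
d = R·|Δφ| / |cos C| = 6372·0.02967 / 0.22259 = 849 km

849 km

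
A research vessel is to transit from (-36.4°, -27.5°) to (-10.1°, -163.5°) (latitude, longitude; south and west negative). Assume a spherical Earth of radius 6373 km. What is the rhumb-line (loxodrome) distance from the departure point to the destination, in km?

14038 km

Rhumb course C = atan2(Δλ, Δψ) with Δψ = ln[tan(π/4+φ₂/2)/tan(π/4+φ₁/2)] = +0.5057, Δλ = -2.3736 → C = 282.03°
d = R·|Δφ| / |cos C| = 6373·0.45902 / 0.20838 = 14038 km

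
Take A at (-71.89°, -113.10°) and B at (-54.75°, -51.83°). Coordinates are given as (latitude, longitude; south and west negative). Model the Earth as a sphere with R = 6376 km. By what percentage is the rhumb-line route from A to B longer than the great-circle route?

Great circle: σ = 0.5308 rad → d_gc = Rσ = 3384.1 km
Rhumb: Δφ = +0.2991, Δλ = +1.0694, Δψ = +0.6899, q = Δφ/Δψ = 0.4336 → d_rh = R√(Δφ²+q²Δλ²) = 3518.4 km
Excess = (3518.4 − 3384.1) / 3384.1 = 134.3 / 3384.1 = 3.97% ≈ 4.0%

4.0%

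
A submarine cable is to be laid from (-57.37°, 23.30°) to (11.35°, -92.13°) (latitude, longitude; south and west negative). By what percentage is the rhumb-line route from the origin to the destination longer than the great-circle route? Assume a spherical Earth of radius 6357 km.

Great circle: σ = 1.9744 rad → d_gc = Rσ = 12551.4 km
Rhumb: Δφ = +1.1994, Δλ = -2.0146, Δψ = +1.4280, q = Δφ/Δψ = 0.8399 → d_rh = R√(Δφ²+q²Δλ²) = 13184.9 km
Excess = (13184.9 − 12551.4) / 12551.4 = 633.5 / 12551.4 = 5.047% ≈ 5.0%

5.0%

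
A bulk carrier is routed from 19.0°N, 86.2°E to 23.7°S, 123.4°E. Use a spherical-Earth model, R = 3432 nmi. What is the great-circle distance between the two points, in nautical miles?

Haversine: a = sin²(Δφ/2)+cos φ₁ cos φ₂ sin²(Δλ/2) = 0.22062;  σ = 2·atan2(√a,√(1−a))
σ = 56.030° → d = Rσ = 3432·0.97791 = 3356 nmi

3356 nmi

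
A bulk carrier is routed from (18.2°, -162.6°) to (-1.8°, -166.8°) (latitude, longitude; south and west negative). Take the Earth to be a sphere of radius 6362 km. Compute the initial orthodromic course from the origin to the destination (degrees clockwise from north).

192.1°

N = sin Δλ·cos φ₂ = -0.0732;  D = cos φ₁ sin φ₂ − sin φ₁ cos φ₂ cos Δλ = -0.3412
initial course = atan2(N, D) = 192.11°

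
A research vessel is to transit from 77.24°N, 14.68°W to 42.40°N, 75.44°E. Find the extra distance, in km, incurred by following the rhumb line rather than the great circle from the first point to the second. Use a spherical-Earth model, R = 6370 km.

455 km

Great circle: cos σ = sin φ₁ sin φ₂ + cos φ₁ cos φ₂ cos Δλ,  σ = 0.8536 rad → d_gc = 5437.1 km
Rhumb line: Δψ = -1.3723, q = Δφ/Δψ = 0.4431, d_rh = R√(Δφ²+q²Δλ²) = 5891.8 km
Excess = 5891.8 − 5437.1 = 454.7 ≈ 455 km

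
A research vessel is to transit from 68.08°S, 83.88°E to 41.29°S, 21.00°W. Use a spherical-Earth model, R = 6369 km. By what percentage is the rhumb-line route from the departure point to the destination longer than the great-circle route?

Great circle: σ = 1.0002 rad → d_gc = Rσ = 6370.3 km
Rhumb: Δφ = +0.4676, Δλ = -1.8305, Δψ = +0.8491, q = Δφ/Δψ = 0.5507 → d_rh = R√(Δφ²+q²Δλ²) = 7077.1 km
Excess = (7077.1 − 6370.3) / 6370.3 = 706.8 / 6370.3 = 11.10% ≈ 11.1%

11.1%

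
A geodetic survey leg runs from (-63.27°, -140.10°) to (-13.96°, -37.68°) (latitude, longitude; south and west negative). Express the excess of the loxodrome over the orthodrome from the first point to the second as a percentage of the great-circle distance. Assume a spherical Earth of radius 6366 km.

7.1%

Great circle: σ = 1.4489 rad → d_gc = Rσ = 9223.8 km
Rhumb: Δφ = +0.8606, Δλ = +1.7876, Δψ = +1.1911, q = Δφ/Δψ = 0.7225 → d_rh = R√(Δφ²+q²Δλ²) = 9880.3 km
Excess = (9880.3 − 9223.8) / 9223.8 = 656.5 / 9223.8 = 7.12% ≈ 7.1%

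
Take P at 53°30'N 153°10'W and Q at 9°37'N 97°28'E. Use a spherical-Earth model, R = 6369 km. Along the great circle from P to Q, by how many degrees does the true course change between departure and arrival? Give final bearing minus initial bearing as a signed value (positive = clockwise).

-77.1°

Initial bearing θ₁ = atan2(sin Δλ cos φ₂, cos φ₁ sin φ₂ − sin φ₁ cos φ₂ cos Δλ) = 291.28°
Final bearing θ₂ = (initial bearing from the destination back to the start) + 180° = 214.21°
Δθ = θ₂ − θ₁ = -77.1°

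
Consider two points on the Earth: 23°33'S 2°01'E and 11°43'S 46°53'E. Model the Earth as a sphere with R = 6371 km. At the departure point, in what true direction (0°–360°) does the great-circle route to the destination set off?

N = sin Δλ·cos φ₂ = +0.6908;  D = cos φ₁ sin φ₂ − sin φ₁ cos φ₂ cos Δλ = +0.0911
initial course = atan2(N, D) = 82.49°

82.5°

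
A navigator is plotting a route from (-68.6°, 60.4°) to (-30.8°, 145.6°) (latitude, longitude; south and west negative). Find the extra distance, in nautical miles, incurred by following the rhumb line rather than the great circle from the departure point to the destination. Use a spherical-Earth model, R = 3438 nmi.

224 nmi

Great circle: cos σ = sin φ₁ sin φ₂ + cos φ₁ cos φ₂ cos Δλ,  σ = 1.0438 rad → d_gc = 3588.5 nmi
Rhumb line: Δψ = +1.1008, q = Δφ/Δψ = 0.5993, d_rh = R√(Δφ²+q²Δλ²) = 3812.2 nmi
Excess = 3812.2 − 3588.5 = 223.7 ≈ 224 nmi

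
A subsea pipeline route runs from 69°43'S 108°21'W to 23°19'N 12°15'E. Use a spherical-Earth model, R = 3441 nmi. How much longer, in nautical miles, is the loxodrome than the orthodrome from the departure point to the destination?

497 nmi

Great circle: cos σ = sin φ₁ sin φ₂ + cos φ₁ cos φ₂ cos Δλ,  σ = 2.1333 rad → d_gc = 7340.8 nmi
Rhumb line: Δψ = +2.1397, q = Δφ/Δψ = 0.7589, d_rh = R√(Δφ²+q²Δλ²) = 7837.5 nmi
Excess = 7837.5 − 7340.8 = 496.7 ≈ 497 nmi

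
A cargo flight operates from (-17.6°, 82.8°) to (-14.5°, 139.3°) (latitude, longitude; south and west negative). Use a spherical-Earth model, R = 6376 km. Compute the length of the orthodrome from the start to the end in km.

Haversine: a = sin²(Δφ/2)+cos φ₁ cos φ₂ sin²(Δλ/2) = 0.20747;  σ = 2·atan2(√a,√(1−a))
σ = 54.193° → d = Rσ = 6376·0.94585 = 6031 km

6031 km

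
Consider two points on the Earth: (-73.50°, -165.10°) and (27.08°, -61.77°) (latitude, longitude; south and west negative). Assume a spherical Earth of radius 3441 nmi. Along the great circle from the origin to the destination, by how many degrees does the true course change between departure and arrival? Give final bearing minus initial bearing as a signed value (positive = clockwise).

-75.9°

Initial bearing θ₁ = atan2(sin Δλ cos φ₂, cos φ₁ sin φ₂ − sin φ₁ cos φ₂ cos Δλ) = 94.46°
Final bearing θ₂ = (initial bearing from the destination back to the start) + 180° = 18.54°
Δθ = θ₂ − θ₁ = -75.9°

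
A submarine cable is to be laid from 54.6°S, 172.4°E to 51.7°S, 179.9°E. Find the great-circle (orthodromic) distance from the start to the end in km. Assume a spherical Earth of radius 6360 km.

Haversine: a = sin²(Δφ/2)+cos φ₁ cos φ₂ sin²(Δλ/2) = 0.00218;  σ = 2·atan2(√a,√(1−a))
σ = 5.347° → d = Rσ = 6360·0.09333 = 594 km

594 km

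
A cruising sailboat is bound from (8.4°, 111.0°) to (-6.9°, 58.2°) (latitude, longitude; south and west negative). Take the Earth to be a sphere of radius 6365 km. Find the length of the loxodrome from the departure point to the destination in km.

6090 km

Δψ = ln[tan(π/4+φ₂/2)/tan(π/4+φ₁/2)] = -0.2679;  Δφ = -0.2670 rad,  Δλ = -0.9215 rad
q = Δφ/Δψ = 0.9969
d = R·√(Δφ² + q²Δλ²) = 6365·0.95673 = 6090 km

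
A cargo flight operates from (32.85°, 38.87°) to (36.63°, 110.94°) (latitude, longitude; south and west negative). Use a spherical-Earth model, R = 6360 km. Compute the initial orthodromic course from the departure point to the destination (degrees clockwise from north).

64.3°

N = sin Δλ·cos φ₂ = +0.7635;  D = cos φ₁ sin φ₂ − sin φ₁ cos φ₂ cos Δλ = +0.3672
initial course = atan2(N, D) = 64.31°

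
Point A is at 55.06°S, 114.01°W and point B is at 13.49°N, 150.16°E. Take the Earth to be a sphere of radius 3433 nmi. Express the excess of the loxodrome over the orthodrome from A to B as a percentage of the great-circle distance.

Great circle: σ = 1.8212 rad → d_gc = Rσ = 6252.2 nmi
Rhumb: Δφ = +1.1964, Δλ = -1.6725, Δψ = +1.3937, q = Δφ/Δψ = 0.8584 → d_rh = R√(Δφ²+q²Δλ²) = 6416.1 nmi
Excess = (6416.1 − 6252.2) / 6252.2 = 163.9 / 6252.2 = 2.62% ≈ 2.6%

2.6%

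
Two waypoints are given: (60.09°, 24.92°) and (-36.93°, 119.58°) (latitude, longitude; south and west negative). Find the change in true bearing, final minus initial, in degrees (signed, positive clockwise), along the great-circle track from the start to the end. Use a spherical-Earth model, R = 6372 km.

At departure: θ₁ = atan2(sin Δλ cos φ₂, cos φ₁ sin φ₂ − sin φ₁ cos φ₂ cos Δλ) = 106.98°
At arrival: θ₂ = atan2(sin Δλ cos φ₁, −cos φ₂ sin φ₁ + sin φ₂ cos φ₁ cos Δλ) = 143.37°
Δθ = θ₂ − θ₁ = +36.4°

+36.4°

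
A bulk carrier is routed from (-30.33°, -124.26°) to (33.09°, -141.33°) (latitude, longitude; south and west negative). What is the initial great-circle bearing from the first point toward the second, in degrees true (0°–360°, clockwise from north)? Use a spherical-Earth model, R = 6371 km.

344.3°

N = sin Δλ·cos φ₂ = -0.2459;  D = cos φ₁ sin φ₂ − sin φ₁ cos φ₂ cos Δλ = +0.8757
initial course = atan2(N, D) = 344.31°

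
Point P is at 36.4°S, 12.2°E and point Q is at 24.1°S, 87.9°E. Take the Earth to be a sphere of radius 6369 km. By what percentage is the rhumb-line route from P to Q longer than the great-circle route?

Great circle: σ = 1.1332 rad → d_gc = Rσ = 7217.2 km
Rhumb: Δφ = +0.2147, Δλ = +1.3212, Δψ = +0.2493, q = Δφ/Δψ = 0.8610 → d_rh = R√(Δφ²+q²Δλ²) = 7373.4 km
Excess = (7373.4 − 7217.2) / 7217.2 = 156.2 / 7217.2 = 2.16% ≈ 2.2%

2.2%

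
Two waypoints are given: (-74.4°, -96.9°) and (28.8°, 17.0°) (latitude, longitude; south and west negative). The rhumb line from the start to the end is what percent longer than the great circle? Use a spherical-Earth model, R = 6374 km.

Great circle: σ = 2.1646 rad → d_gc = Rσ = 13796.9 km
Rhumb: Δφ = +1.8012, Δλ = +1.9879, Δψ = +2.5132, q = Δφ/Δψ = 0.7167 → d_rh = R√(Δφ²+q²Δλ²) = 14638.2 km
Excess = (14638.2 − 13796.9) / 13796.9 = 841.3 / 13796.9 = 6.10% ≈ 6.1%

6.1%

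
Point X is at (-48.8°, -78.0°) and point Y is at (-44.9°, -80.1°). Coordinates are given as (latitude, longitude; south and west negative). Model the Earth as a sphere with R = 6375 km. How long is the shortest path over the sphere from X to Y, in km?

Haversine: a = sin²(Δφ/2)+cos φ₁ cos φ₂ sin²(Δλ/2) = 0.00131;  σ = 2·atan2(√a,√(1−a))
σ = 4.156° → d = Rσ = 6375·0.07253 = 462 km

462 km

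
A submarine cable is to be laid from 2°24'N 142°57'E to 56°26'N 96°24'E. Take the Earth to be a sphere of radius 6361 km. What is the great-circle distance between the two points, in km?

Haversine: a = sin²(Δφ/2)+cos φ₁ cos φ₂ sin²(Δλ/2) = 0.29260;  σ = 2·atan2(√a,√(1−a))
σ = 65.493° → d = Rσ = 6361·1.14307 = 7271 km

7271 km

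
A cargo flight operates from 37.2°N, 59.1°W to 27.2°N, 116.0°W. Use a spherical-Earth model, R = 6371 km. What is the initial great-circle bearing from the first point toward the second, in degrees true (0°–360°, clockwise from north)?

275.4°

θ = atan2( sin Δλ·cos φ₂ ,  cos φ₁ sin φ₂ − sin φ₁ cos φ₂ cos Δλ )
  = atan2(-0.7451, +0.0704) = 275.40°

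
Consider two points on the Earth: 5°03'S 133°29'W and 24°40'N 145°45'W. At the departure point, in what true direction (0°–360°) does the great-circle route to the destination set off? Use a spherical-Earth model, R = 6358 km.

θ = atan2( sin Δλ·cos φ₂ ,  cos φ₁ sin φ₂ − sin φ₁ cos φ₂ cos Δλ )
  = atan2(-0.1931, +0.4939) = 338.65°

338.6°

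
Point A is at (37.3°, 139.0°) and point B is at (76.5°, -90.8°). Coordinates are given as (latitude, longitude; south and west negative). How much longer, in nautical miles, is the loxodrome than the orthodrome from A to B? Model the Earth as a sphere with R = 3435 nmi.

Great circle: cos σ = sin φ₁ sin φ₂ + cos φ₁ cos φ₂ cos Δλ,  σ = 1.0822 rad → d_gc = 3717.4 nmi
Rhumb line: Δψ = +1.4315, q = Δφ/Δψ = 0.4779, d_rh = R√(Δφ²+q²Δλ²) = 4409.2 nmi
Excess = 4409.2 − 3717.4 = 691.8 ≈ 692 nmi

692 nmi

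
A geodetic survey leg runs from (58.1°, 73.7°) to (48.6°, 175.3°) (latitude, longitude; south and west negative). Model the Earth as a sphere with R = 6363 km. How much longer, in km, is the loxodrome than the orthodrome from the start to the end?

620 km

Great circle: cos σ = sin φ₁ sin φ₂ + cos φ₁ cos φ₂ cos Δλ,  σ = 0.9685 rad → d_gc = 6162.4 km
Rhumb line: Δψ = -0.2792, q = Δφ/Δψ = 0.5938, d_rh = R√(Δφ²+q²Δλ²) = 6782.0 km
Excess = 6782.0 − 6162.4 = 619.6 ≈ 620 km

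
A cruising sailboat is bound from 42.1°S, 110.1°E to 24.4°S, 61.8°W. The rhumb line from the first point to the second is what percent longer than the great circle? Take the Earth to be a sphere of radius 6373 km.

27.2%

Great circle: σ = 1.9736 rad → d_gc = Rσ = 12577.8 km
Rhumb: Δφ = +0.3089, Δλ = -3.0002, Δψ = +0.3722, q = Δφ/Δψ = 0.8301 → d_rh = R√(Δφ²+q²Δλ²) = 15992.8 km
Excess = (15992.8 − 12577.8) / 12577.8 = 3415.0 / 12577.8 = 27.151% ≈ 27.2%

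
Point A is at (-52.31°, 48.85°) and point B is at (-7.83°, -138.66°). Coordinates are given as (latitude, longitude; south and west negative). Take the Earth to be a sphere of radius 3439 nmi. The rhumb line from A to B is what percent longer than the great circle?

25.1%

Great circle: σ = 2.0860 rad → d_gc = Rσ = 7173.7 nmi
Rhumb: Δφ = +0.7763, Δλ = +3.0105, Δψ = +0.9379, q = Δφ/Δψ = 0.8277 → d_rh = R√(Δφ²+q²Δλ²) = 8975.9 nmi
Excess = (8975.9 − 7173.7) / 7173.7 = 1802.2 / 7173.7 = 25.12% ≈ 25.1%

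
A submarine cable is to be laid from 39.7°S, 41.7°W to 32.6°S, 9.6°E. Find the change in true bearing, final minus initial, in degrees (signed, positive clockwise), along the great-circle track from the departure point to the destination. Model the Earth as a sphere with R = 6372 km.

At departure: θ₁ = atan2(sin Δλ cos φ₂, cos φ₁ sin φ₂ − sin φ₁ cos φ₂ cos Δλ) = 96.77°
At arrival: θ₂ = atan2(sin Δλ cos φ₁, −cos φ₂ sin φ₁ + sin φ₂ cos φ₁ cos Δλ) = 65.08°
Δθ = θ₂ − θ₁ = -31.7°

-31.7°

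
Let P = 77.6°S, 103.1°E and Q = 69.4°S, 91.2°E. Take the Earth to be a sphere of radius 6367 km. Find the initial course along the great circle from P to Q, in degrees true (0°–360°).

θ = atan2( sin Δλ·cos φ₂ ,  cos φ₁ sin φ₂ − sin φ₁ cos φ₂ cos Δλ )
  = atan2(-0.0726, +0.1352) = 331.79°

331.8°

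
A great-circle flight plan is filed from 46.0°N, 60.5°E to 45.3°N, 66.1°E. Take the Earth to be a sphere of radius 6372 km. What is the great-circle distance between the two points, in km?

442 km

cos σ = sin φ₁ sin φ₂ + cos φ₁ cos φ₂ cos Δλ
      = sin(46.00°)sin(45.30°) + cos(46.00°)cos(45.30°)cos(5.60°) = 0.9976
σ = 3.976° → d = Rσ = 6372·0.06939 = 442 km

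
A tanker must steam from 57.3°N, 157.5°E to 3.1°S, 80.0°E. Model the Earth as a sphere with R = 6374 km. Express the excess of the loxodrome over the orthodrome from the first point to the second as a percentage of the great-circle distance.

Great circle: σ = 1.4995 rad → d_gc = Rσ = 9557.7 km
Rhumb: Δφ = -1.0542, Δλ = -1.3526, Δψ = -1.2805, q = Δφ/Δψ = 0.8233 → d_rh = R√(Δφ²+q²Δλ²) = 9774.0 km
Excess = (9774.0 − 9557.7) / 9557.7 = 216.3 / 9557.7 = 2.26% ≈ 2.3%

2.3%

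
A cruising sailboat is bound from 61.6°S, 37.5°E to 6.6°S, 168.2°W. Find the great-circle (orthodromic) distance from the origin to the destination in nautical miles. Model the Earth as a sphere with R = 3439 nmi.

Haversine: a = sin²(Δφ/2)+cos φ₁ cos φ₂ sin²(Δλ/2) = 0.66231;  σ = 2·atan2(√a,√(1−a))
σ = 108.943° → d = Rσ = 3439·1.90142 = 6539 nmi

6539 nmi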